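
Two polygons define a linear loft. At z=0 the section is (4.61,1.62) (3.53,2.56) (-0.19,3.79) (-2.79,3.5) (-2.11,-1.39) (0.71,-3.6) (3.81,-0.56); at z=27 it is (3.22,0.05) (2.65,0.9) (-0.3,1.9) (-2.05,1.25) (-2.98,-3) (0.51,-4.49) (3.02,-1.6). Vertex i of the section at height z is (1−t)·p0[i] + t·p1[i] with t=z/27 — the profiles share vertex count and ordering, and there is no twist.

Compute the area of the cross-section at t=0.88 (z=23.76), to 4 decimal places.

Cross-section at t=0.88: each vertex is (1-t)·p0[i] + t·p1[i].
  v1: (1-0.88)·(4.61,1.62) + 0.88·(3.22,0.05) = (3.3868,0.2384)
  v2: (1-0.88)·(3.53,2.56) + 0.88·(2.65,0.9) = (2.7556,1.0992)
  v3: (1-0.88)·(-0.19,3.79) + 0.88·(-0.3,1.9) = (-0.2868,2.1268)
  v4: (1-0.88)·(-2.79,3.5) + 0.88·(-2.05,1.25) = (-2.1388,1.5200)
  v5: (1-0.88)·(-2.11,-1.39) + 0.88·(-2.98,-3) = (-2.8756,-2.8068)
  v6: (1-0.88)·(0.71,-3.6) + 0.88·(0.51,-4.49) = (0.5340,-4.3832)
  v7: (1-0.88)·(3.81,-0.56) + 0.88·(3.02,-1.6) = (3.1148,-1.4752)
Shoelace sum Σ(x_i·y_{i+1} − x_{i+1}·y_i):
  i=1: 3.3868·1.0992 − 2.7556·0.2384 = +3.0658 (running +3.0658)
  i=2: 2.7556·2.1268 − -0.2868·1.0992 = +6.1759 (running +9.2417)
  i=3: -0.2868·1.5200 − -2.1388·2.1268 = +4.1129 (running +13.3546)
  i=4: -2.1388·-2.8068 − -2.8756·1.5200 = +10.3741 (running +23.7287)
  i=5: -2.8756·-4.3832 − 0.5340·-2.8068 = +14.1032 (running +37.8318)
  i=6: 0.5340·-1.4752 − 3.1148·-4.3832 = +12.8650 (running +50.6969)
  i=7: 3.1148·0.2384 − 3.3868·-1.4752 = +5.7388 (running +56.4356)
Area = |Σ|/2 = |56.4356|/2 = 28.2178

Area at t=0.88: 28.2178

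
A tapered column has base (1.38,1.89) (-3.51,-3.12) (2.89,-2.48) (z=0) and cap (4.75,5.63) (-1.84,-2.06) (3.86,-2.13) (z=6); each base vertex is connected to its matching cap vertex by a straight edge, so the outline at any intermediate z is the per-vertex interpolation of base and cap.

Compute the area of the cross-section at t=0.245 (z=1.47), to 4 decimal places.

Cross-section at t=0.245: each vertex is (1-t)·p0[i] + t·p1[i].
  v1: (1-0.245)·(1.38,1.89) + 0.245·(4.75,5.63) = (2.2056,2.8063)
  v2: (1-0.245)·(-3.51,-3.12) + 0.245·(-1.84,-2.06) = (-3.1008,-2.8603)
  v3: (1-0.245)·(2.89,-2.48) + 0.245·(3.86,-2.13) = (3.1277,-2.3942)
Shoelace sum Σ(x_i·y_{i+1} − x_{i+1}·y_i):
  i=1: 2.2056·-2.8603 − -3.1008·2.8063 = +2.3931 (running +2.3931)
  i=2: -3.1008·-2.3942 − 3.1277·-2.8603 = +16.3702 (running +18.7633)
  i=3: 3.1277·2.8063 − 2.2056·-2.3942 = +14.0580 (running +32.8213)
Area = |Σ|/2 = |32.8213|/2 = 16.4107

Area at t=0.245: 16.4107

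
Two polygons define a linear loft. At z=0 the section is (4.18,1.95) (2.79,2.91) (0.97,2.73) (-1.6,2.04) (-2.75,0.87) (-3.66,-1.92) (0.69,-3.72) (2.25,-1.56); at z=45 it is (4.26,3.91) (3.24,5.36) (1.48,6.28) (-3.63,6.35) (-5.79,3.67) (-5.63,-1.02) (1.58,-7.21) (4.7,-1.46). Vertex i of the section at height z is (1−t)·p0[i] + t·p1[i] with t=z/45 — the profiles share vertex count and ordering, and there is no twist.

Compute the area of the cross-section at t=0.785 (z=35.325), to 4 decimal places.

Cross-section at t=0.785: each vertex is (1-t)·p0[i] + t·p1[i].
  v1: (1-0.785)·(4.18,1.95) + 0.785·(4.26,3.91) = (4.2428,3.4886)
  v2: (1-0.785)·(2.79,2.91) + 0.785·(3.24,5.36) = (3.1433,4.8333)
  v3: (1-0.785)·(0.97,2.73) + 0.785·(1.48,6.28) = (1.3703,5.5168)
  v4: (1-0.785)·(-1.6,2.04) + 0.785·(-3.63,6.35) = (-3.1936,5.4234)
  v5: (1-0.785)·(-2.75,0.87) + 0.785·(-5.79,3.67) = (-5.1364,3.0680)
  v6: (1-0.785)·(-3.66,-1.92) + 0.785·(-5.63,-1.02) = (-5.2065,-1.2135)
  v7: (1-0.785)·(0.69,-3.72) + 0.785·(1.58,-7.21) = (1.3887,-6.4597)
  v8: (1-0.785)·(2.25,-1.56) + 0.785·(4.7,-1.46) = (4.1733,-1.4815)
Shoelace sum Σ(x_i·y_{i+1} − x_{i+1}·y_i):
  i=1: 4.2428·4.8333 − 3.1433·3.4886 = +9.5410 (running +9.5410)
  i=2: 3.1433·5.5168 − 1.3703·4.8333 = +10.7173 (running +20.2583)
  i=3: 1.3703·5.4234 − -3.1936·5.5168 = +25.0499 (running +45.3082)
  i=4: -3.1936·3.0680 − -5.1364·5.4234 = +18.0587 (running +63.3668)
  i=5: -5.1364·-1.2135 − -5.2065·3.0680 = +22.2064 (running +85.5732)
  i=6: -5.2065·-6.4597 − 1.3887·-1.2135 = +35.3170 (running +120.8902)
  i=7: 1.3887·-1.4815 − 4.1733·-6.4597 = +24.9004 (running +145.7907)
  i=8: 4.1733·3.4886 − 4.2428·-1.4815 = +20.8445 (running +166.6352)
Area = |Σ|/2 = |166.6352|/2 = 83.3176

Area at t=0.785: 83.3176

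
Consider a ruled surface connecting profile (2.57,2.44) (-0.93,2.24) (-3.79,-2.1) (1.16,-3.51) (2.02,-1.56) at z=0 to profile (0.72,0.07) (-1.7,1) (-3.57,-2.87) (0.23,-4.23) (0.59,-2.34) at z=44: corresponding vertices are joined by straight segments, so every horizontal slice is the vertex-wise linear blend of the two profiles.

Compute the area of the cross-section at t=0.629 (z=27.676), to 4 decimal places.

Area at t=0.629: 17.7742

Cross-section at t=0.629: each vertex is (1-t)·p0[i] + t·p1[i].
  v1: (1-0.629)·(2.57,2.44) + 0.629·(0.72,0.07) = (1.4063,0.9493)
  v2: (1-0.629)·(-0.93,2.24) + 0.629·(-1.7,1) = (-1.4143,1.4600)
  v3: (1-0.629)·(-3.79,-2.1) + 0.629·(-3.57,-2.87) = (-3.6516,-2.5843)
  v4: (1-0.629)·(1.16,-3.51) + 0.629·(0.23,-4.23) = (0.5750,-3.9629)
  v5: (1-0.629)·(2.02,-1.56) + 0.629·(0.59,-2.34) = (1.1205,-2.0506)
Shoelace sum Σ(x_i·y_{i+1} − x_{i+1}·y_i):
  i=1: 1.4063·1.4600 − -1.4143·0.9493 = +3.3959 (running +3.3959)
  i=2: -1.4143·-2.5843 − -3.6516·1.4600 = +8.9866 (running +12.3825)
  i=3: -3.6516·-3.9629 − 0.5750·-2.5843 = +15.9570 (running +28.3395)
  i=4: 0.5750·-2.0506 − 1.1205·-3.9629 = +3.2614 (running +31.6009)
  i=5: 1.1205·0.9493 − 1.4063·-2.0506 = +3.9476 (running +35.5484)
Area = |Σ|/2 = |35.5484|/2 = 17.7742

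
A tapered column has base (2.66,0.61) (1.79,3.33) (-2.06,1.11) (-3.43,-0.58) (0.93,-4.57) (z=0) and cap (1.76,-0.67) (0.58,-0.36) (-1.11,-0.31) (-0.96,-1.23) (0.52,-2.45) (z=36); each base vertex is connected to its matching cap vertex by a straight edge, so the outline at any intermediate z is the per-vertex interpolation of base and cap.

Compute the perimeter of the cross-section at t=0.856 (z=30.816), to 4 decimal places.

Cross-section at t=0.856: each vertex is (1-t)·p0[i] + t·p1[i].
  v1: (1-0.856)·(2.66,0.61) + 0.856·(1.76,-0.67) = (1.8896,-0.4857)
  v2: (1-0.856)·(1.79,3.33) + 0.856·(0.58,-0.36) = (0.7542,0.1714)
  v3: (1-0.856)·(-2.06,1.11) + 0.856·(-1.11,-0.31) = (-1.2468,-0.1055)
  v4: (1-0.856)·(-3.43,-0.58) + 0.856·(-0.96,-1.23) = (-1.3157,-1.1364)
  v5: (1-0.856)·(0.93,-4.57) + 0.856·(0.52,-2.45) = (0.5790,-2.7553)
Perimeter = Σ |v_{i+1} − v_i|:
  edge 1→2: √(-1.1354² + 0.6570²) = 1.3118 (running 1.3118)
  edge 2→3: √(-2.0010² + -0.2769²) = 2.0201 (running 3.3319)
  edge 3→4: √(-0.0689² + -1.0309²) = 1.0332 (running 4.3651)
  edge 4→5: √(1.8947² + -1.6189²) = 2.4921 (running 6.8572)
  edge 5→1: √(1.3106² + 2.2696²) = 2.6208 (running 9.4780)
Perimeter = 9.4780

Perimeter at t=0.856: 9.4780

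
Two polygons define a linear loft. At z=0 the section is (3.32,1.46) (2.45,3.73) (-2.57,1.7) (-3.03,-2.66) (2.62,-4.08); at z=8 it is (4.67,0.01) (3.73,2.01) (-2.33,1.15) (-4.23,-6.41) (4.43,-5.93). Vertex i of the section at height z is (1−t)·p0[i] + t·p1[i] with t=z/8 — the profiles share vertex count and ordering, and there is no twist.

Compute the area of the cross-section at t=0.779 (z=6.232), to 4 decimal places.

Cross-section at t=0.779: each vertex is (1-t)·p0[i] + t·p1[i].
  v1: (1-0.779)·(3.32,1.46) + 0.779·(4.67,0.01) = (4.3716,0.3304)
  v2: (1-0.779)·(2.45,3.73) + 0.779·(3.73,2.01) = (3.4471,2.3901)
  v3: (1-0.779)·(-2.57,1.7) + 0.779·(-2.33,1.15) = (-2.3830,1.2715)
  v4: (1-0.779)·(-3.03,-2.66) + 0.779·(-4.23,-6.41) = (-3.9648,-5.5813)
  v5: (1-0.779)·(2.62,-4.08) + 0.779·(4.43,-5.93) = (4.0300,-5.5211)
Shoelace sum Σ(x_i·y_{i+1} − x_{i+1}·y_i):
  i=1: 4.3716·2.3901 − 3.4471·0.3304 = +9.3097 (running +9.3097)
  i=2: 3.4471·1.2715 − -2.3830·2.3901 = +10.0789 (running +19.3886)
  i=3: -2.3830·-5.5813 − -3.9648·1.2715 = +18.3418 (running +37.7304)
  i=4: -3.9648·-5.5211 − 4.0300·-5.5813 = +44.3826 (running +82.1130)
  i=5: 4.0300·0.3304 − 4.3716·-5.5211 = +25.4682 (running +107.5813)
Area = |Σ|/2 = |107.5813|/2 = 53.7906

Area at t=0.779: 53.7906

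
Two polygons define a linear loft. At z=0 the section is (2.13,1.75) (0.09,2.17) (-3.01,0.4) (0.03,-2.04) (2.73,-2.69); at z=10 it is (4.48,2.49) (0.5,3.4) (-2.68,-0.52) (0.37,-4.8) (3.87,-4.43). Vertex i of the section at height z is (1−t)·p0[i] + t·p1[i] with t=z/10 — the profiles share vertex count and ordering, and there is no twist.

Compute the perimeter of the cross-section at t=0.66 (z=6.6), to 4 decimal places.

Cross-section at t=0.66: each vertex is (1-t)·p0[i] + t·p1[i].
  v1: (1-0.66)·(2.13,1.75) + 0.66·(4.48,2.49) = (3.6810,2.2384)
  v2: (1-0.66)·(0.09,2.17) + 0.66·(0.5,3.4) = (0.3606,2.9818)
  v3: (1-0.66)·(-3.01,0.4) + 0.66·(-2.68,-0.52) = (-2.7922,-0.2072)
  v4: (1-0.66)·(0.03,-2.04) + 0.66·(0.37,-4.8) = (0.2544,-3.8616)
  v5: (1-0.66)·(2.73,-2.69) + 0.66·(3.87,-4.43) = (3.4824,-3.8384)
Perimeter = Σ |v_{i+1} − v_i|:
  edge 1→2: √(-3.3204² + 0.7434²) = 3.4026 (running 3.4026)
  edge 2→3: √(-3.1528² + -3.1890²) = 4.4844 (running 7.8870)
  edge 3→4: √(3.0466² + -3.6544²) = 4.7578 (running 12.6448)
  edge 4→5: √(3.2280² + 0.0232²) = 3.2281 (running 15.8729)
  edge 5→1: √(0.1986² + 6.0768²) = 6.0800 (running 21.9529)
Perimeter = 21.9529

Perimeter at t=0.66: 21.9529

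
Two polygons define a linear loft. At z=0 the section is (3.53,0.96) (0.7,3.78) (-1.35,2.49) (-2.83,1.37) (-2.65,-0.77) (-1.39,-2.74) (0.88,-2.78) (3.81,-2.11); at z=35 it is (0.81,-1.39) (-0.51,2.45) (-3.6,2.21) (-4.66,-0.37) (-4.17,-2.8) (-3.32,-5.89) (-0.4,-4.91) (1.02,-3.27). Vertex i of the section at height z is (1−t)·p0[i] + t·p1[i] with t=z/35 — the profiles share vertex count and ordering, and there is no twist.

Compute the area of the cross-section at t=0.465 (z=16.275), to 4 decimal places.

Area at t=0.465: 32.5085

Cross-section at t=0.465: each vertex is (1-t)·p0[i] + t·p1[i].
  v1: (1-0.465)·(3.53,0.96) + 0.465·(0.81,-1.39) = (2.2652,-0.1328)
  v2: (1-0.465)·(0.7,3.78) + 0.465·(-0.51,2.45) = (0.1373,3.1615)
  v3: (1-0.465)·(-1.35,2.49) + 0.465·(-3.6,2.21) = (-2.3963,2.3598)
  v4: (1-0.465)·(-2.83,1.37) + 0.465·(-4.66,-0.37) = (-3.6810,0.5609)
  v5: (1-0.465)·(-2.65,-0.77) + 0.465·(-4.17,-2.8) = (-3.3568,-1.7140)
  v6: (1-0.465)·(-1.39,-2.74) + 0.465·(-3.32,-5.89) = (-2.2874,-4.2047)
  v7: (1-0.465)·(0.88,-2.78) + 0.465·(-0.4,-4.91) = (0.2848,-3.7704)
  v8: (1-0.465)·(3.81,-2.11) + 0.465·(1.02,-3.27) = (2.5126,-2.6494)
Shoelace sum Σ(x_i·y_{i+1} − x_{i+1}·y_i):
  i=1: 2.2652·3.1615 − 0.1373·-0.1328 = +7.1798 (running +7.1798)
  i=2: 0.1373·2.3598 − -2.3963·3.1615 = +7.9000 (running +15.0798)
  i=3: -2.3963·0.5609 − -3.6810·2.3598 = +7.3422 (running +22.4220)
  i=4: -3.6810·-1.7140 − -3.3568·0.5609 = +8.1918 (running +30.6138)
  i=5: -3.3568·-4.2047 − -2.2874·-1.7140 = +10.1939 (running +40.8077)
  i=6: -2.2874·-3.7704 − 0.2848·-4.2047 = +9.8222 (running +50.6300)
  i=7: 0.2848·-2.6494 − 2.5126·-3.7704 = +8.7193 (running +59.3492)
  i=8: 2.5126·-0.1328 − 2.2652·-2.6494 = +5.6679 (running +65.0171)
Area = |Σ|/2 = |65.0171|/2 = 32.5085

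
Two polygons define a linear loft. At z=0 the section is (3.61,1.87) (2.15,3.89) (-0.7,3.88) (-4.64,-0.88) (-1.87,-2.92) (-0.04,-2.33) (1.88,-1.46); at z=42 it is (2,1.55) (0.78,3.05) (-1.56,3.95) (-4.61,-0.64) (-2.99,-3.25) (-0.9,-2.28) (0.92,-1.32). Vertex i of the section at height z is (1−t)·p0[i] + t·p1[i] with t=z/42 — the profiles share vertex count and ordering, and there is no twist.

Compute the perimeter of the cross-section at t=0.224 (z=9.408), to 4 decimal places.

Perimeter at t=0.224: 22.1478

Cross-section at t=0.224: each vertex is (1-t)·p0[i] + t·p1[i].
  v1: (1-0.224)·(3.61,1.87) + 0.224·(2,1.55) = (3.2494,1.7983)
  v2: (1-0.224)·(2.15,3.89) + 0.224·(0.78,3.05) = (1.8431,3.7018)
  v3: (1-0.224)·(-0.7,3.88) + 0.224·(-1.56,3.95) = (-0.8926,3.8957)
  v4: (1-0.224)·(-4.64,-0.88) + 0.224·(-4.61,-0.64) = (-4.6333,-0.8262)
  v5: (1-0.224)·(-1.87,-2.92) + 0.224·(-2.99,-3.25) = (-2.1209,-2.9939)
  v6: (1-0.224)·(-0.04,-2.33) + 0.224·(-0.9,-2.28) = (-0.2326,-2.3188)
  v7: (1-0.224)·(1.88,-1.46) + 0.224·(0.92,-1.32) = (1.6650,-1.4286)
Perimeter = Σ |v_{i+1} − v_i|:
  edge 1→2: √(-1.4062² + 1.9035²) = 2.3666 (running 2.3666)
  edge 2→3: √(-2.7358² + 0.1938²) = 2.7426 (running 5.1092)
  edge 3→4: √(-3.7406² + -4.7219²) = 6.0240 (running 11.1333)
  edge 4→5: √(2.5124² + -2.1677²) = 3.3183 (running 14.4515)
  edge 5→6: √(1.8882² + 0.6751²) = 2.0053 (running 16.4569)
  edge 6→7: √(1.8976² + 0.8902²) = 2.0960 (running 18.5529)
  edge 7→1: √(1.5844² + 3.2270²) = 3.5949 (running 22.1478)
Perimeter = 22.1478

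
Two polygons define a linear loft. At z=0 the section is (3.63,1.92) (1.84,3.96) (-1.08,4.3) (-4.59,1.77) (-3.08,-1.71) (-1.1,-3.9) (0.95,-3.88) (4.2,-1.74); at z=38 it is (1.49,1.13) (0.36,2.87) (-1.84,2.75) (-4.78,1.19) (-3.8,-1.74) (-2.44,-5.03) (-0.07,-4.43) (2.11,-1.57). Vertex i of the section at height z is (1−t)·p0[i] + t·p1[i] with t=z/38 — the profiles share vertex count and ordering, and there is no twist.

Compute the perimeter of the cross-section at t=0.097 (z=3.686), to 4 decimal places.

Perimeter at t=0.097: 26.0003

Cross-section at t=0.097: each vertex is (1-t)·p0[i] + t·p1[i].
  v1: (1-0.097)·(3.63,1.92) + 0.097·(1.49,1.13) = (3.4224,1.8434)
  v2: (1-0.097)·(1.84,3.96) + 0.097·(0.36,2.87) = (1.6964,3.8543)
  v3: (1-0.097)·(-1.08,4.3) + 0.097·(-1.84,2.75) = (-1.1537,4.1496)
  v4: (1-0.097)·(-4.59,1.77) + 0.097·(-4.78,1.19) = (-4.6084,1.7137)
  v5: (1-0.097)·(-3.08,-1.71) + 0.097·(-3.8,-1.74) = (-3.1498,-1.7129)
  v6: (1-0.097)·(-1.1,-3.9) + 0.097·(-2.44,-5.03) = (-1.2300,-4.0096)
  v7: (1-0.097)·(0.95,-3.88) + 0.097·(-0.07,-4.43) = (0.8511,-3.9333)
  v8: (1-0.097)·(4.2,-1.74) + 0.097·(2.11,-1.57) = (3.9973,-1.7235)
Perimeter = Σ |v_{i+1} − v_i|:
  edge 1→2: √(-1.7260² + 2.0109²) = 2.6500 (running 2.6500)
  edge 2→3: √(-2.8502² + 0.2954²) = 2.8654 (running 5.5155)
  edge 3→4: √(-3.4547² + -2.4359²) = 4.2271 (running 9.7426)
  edge 4→5: √(1.4586² + -3.4266²) = 3.7242 (running 13.4668)
  edge 5→6: √(1.9199² + -2.2967²) = 2.9934 (running 16.4602)
  edge 6→7: √(2.0810² + 0.0763²) = 2.0824 (running 18.5426)
  edge 7→8: √(3.1462² + 2.2098²) = 3.8447 (running 22.3874)
  edge 8→1: √(-0.5749² + 3.5669²) = 3.6129 (running 26.0003)
Perimeter = 26.0003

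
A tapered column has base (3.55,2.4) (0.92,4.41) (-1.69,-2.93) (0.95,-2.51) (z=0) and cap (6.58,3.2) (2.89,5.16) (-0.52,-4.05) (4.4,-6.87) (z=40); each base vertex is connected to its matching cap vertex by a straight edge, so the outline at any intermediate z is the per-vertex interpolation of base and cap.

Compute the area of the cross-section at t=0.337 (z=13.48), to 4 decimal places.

Cross-section at t=0.337: each vertex is (1-t)·p0[i] + t·p1[i].
  v1: (1-0.337)·(3.55,2.4) + 0.337·(6.58,3.2) = (4.5711,2.6696)
  v2: (1-0.337)·(0.92,4.41) + 0.337·(2.89,5.16) = (1.5839,4.6628)
  v3: (1-0.337)·(-1.69,-2.93) + 0.337·(-0.52,-4.05) = (-1.2957,-3.3074)
  v4: (1-0.337)·(0.95,-2.51) + 0.337·(4.4,-6.87) = (2.1127,-3.9793)
Shoelace sum Σ(x_i·y_{i+1} − x_{i+1}·y_i):
  i=1: 4.5711·4.6628 − 1.5839·2.6696 = +17.0856 (running +17.0856)
  i=2: 1.5839·-3.3074 − -1.2957·4.6628 = +0.8030 (running +17.8885)
  i=3: -1.2957·-3.9793 − 2.1127·-3.3074 = +12.1435 (running +30.0320)
  i=4: 2.1127·2.6696 − 4.5711·-3.9793 = +23.8298 (running +53.8619)
Area = |Σ|/2 = |53.8619|/2 = 26.9309

Area at t=0.337: 26.9309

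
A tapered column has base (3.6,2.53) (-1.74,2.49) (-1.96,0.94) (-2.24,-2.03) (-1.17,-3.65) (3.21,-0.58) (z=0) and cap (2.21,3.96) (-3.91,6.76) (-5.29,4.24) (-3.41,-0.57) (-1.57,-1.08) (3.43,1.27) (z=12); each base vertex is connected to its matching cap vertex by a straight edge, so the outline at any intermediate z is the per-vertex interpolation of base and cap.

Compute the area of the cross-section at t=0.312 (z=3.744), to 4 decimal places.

Area at t=0.312: 30.1700

Cross-section at t=0.312: each vertex is (1-t)·p0[i] + t·p1[i].
  v1: (1-0.312)·(3.6,2.53) + 0.312·(2.21,3.96) = (3.1663,2.9762)
  v2: (1-0.312)·(-1.74,2.49) + 0.312·(-3.91,6.76) = (-2.4170,3.8222)
  v3: (1-0.312)·(-1.96,0.94) + 0.312·(-5.29,4.24) = (-2.9990,1.9696)
  v4: (1-0.312)·(-2.24,-2.03) + 0.312·(-3.41,-0.57) = (-2.6050,-1.5745)
  v5: (1-0.312)·(-1.17,-3.65) + 0.312·(-1.57,-1.08) = (-1.2948,-2.8482)
  v6: (1-0.312)·(3.21,-0.58) + 0.312·(3.43,1.27) = (3.2786,-0.0028)
Shoelace sum Σ(x_i·y_{i+1} − x_{i+1}·y_i):
  i=1: 3.1663·3.8222 − -2.4170·2.9762 = +19.2959 (running +19.2959)
  i=2: -2.4170·1.9696 − -2.9990·3.8222 = +6.7021 (running +25.9981)
  i=3: -2.9990·-1.5745 − -2.6050·1.9696 = +9.8527 (running +35.8508)
  i=4: -2.6050·-2.8482 − -1.2948·-1.5745 = +5.3809 (running +41.2317)
  i=5: -1.2948·-0.0028 − 3.2786·-2.8482 = +9.3417 (running +50.5734)
  i=6: 3.2786·2.9762 − 3.1663·-0.0028 = +9.7666 (running +60.3400)
Area = |Σ|/2 = |60.3400|/2 = 30.1700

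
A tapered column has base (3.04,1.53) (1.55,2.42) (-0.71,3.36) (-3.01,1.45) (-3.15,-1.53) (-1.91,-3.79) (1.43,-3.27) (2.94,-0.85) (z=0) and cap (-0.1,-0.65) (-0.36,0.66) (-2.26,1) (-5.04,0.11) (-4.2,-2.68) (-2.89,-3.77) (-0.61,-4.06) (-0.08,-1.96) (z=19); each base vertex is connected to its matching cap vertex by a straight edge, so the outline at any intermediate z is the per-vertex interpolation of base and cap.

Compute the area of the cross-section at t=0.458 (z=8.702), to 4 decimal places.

Cross-section at t=0.458: each vertex is (1-t)·p0[i] + t·p1[i].
  v1: (1-0.458)·(3.04,1.53) + 0.458·(-0.1,-0.65) = (1.6019,0.5316)
  v2: (1-0.458)·(1.55,2.42) + 0.458·(-0.36,0.66) = (0.6752,1.6139)
  v3: (1-0.458)·(-0.71,3.36) + 0.458·(-2.26,1) = (-1.4199,2.2791)
  v4: (1-0.458)·(-3.01,1.45) + 0.458·(-5.04,0.11) = (-3.9397,0.8363)
  v5: (1-0.458)·(-3.15,-1.53) + 0.458·(-4.2,-2.68) = (-3.6309,-2.0567)
  v6: (1-0.458)·(-1.91,-3.79) + 0.458·(-2.89,-3.77) = (-2.3588,-3.7808)
  v7: (1-0.458)·(1.43,-3.27) + 0.458·(-0.61,-4.06) = (0.4957,-3.6318)
  v8: (1-0.458)·(2.94,-0.85) + 0.458·(-0.08,-1.96) = (1.5568,-1.3584)
Shoelace sum Σ(x_i·y_{i+1} − x_{i+1}·y_i):
  i=1: 1.6019·1.6139 − 0.6752·0.5316 = +2.2264 (running +2.2264)
  i=2: 0.6752·2.2791 − -1.4199·1.6139 = +3.8305 (running +6.0569)
  i=3: -1.4199·0.8363 − -3.9397·2.2791 = +7.7917 (running +13.8486)
  i=4: -3.9397·-2.0567 − -3.6309·0.8363 = +11.1393 (running +24.9879)
  i=5: -3.6309·-3.7808 − -2.3588·-2.0567 = +8.8764 (running +33.8643)
  i=6: -2.3588·-3.6318 − 0.4957·-3.7808 = +10.4410 (running +44.3053)
  i=7: 0.4957·-1.3584 − 1.5568·-3.6318 = +4.9808 (running +49.2862)
  i=8: 1.5568·0.5316 − 1.6019·-1.3584 = +3.0035 (running +52.2897)
Area = |Σ|/2 = |52.2897|/2 = 26.1448

Area at t=0.458: 26.1448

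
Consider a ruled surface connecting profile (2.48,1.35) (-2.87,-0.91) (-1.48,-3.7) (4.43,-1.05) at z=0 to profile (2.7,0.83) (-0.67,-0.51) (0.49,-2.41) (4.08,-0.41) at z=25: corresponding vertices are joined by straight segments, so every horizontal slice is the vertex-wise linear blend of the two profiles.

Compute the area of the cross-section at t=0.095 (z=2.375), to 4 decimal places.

Cross-section at t=0.095: each vertex is (1-t)·p0[i] + t·p1[i].
  v1: (1-0.095)·(2.48,1.35) + 0.095·(2.7,0.83) = (2.5009,1.3006)
  v2: (1-0.095)·(-2.87,-0.91) + 0.095·(-0.67,-0.51) = (-2.6610,-0.8720)
  v3: (1-0.095)·(-1.48,-3.7) + 0.095·(0.49,-2.41) = (-1.2928,-3.5775)
  v4: (1-0.095)·(4.43,-1.05) + 0.095·(4.08,-0.41) = (4.3967,-0.9892)
Shoelace sum Σ(x_i·y_{i+1} − x_{i+1}·y_i):
  i=1: 2.5009·-0.8720 − -2.6610·1.3006 = +1.2801 (running +1.2801)
  i=2: -2.6610·-3.5775 − -1.2928·-0.8720 = +8.3922 (running +9.6723)
  i=3: -1.2928·-0.9892 − 4.3967·-3.5775 = +17.0080 (running +26.6804)
  i=4: 4.3967·1.3006 − 2.5009·-0.9892 = +8.1923 (running +34.8727)
Area = |Σ|/2 = |34.8727|/2 = 17.4363

Area at t=0.095: 17.4363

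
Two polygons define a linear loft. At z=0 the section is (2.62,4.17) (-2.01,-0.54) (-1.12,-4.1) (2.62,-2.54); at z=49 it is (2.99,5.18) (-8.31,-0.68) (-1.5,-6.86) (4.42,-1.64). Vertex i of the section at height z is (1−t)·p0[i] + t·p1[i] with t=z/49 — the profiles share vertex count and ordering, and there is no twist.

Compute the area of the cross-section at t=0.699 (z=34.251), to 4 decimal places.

Area at t=0.699: 58.8320

Cross-section at t=0.699: each vertex is (1-t)·p0[i] + t·p1[i].
  v1: (1-0.699)·(2.62,4.17) + 0.699·(2.99,5.18) = (2.8786,4.8760)
  v2: (1-0.699)·(-2.01,-0.54) + 0.699·(-8.31,-0.68) = (-6.4137,-0.6379)
  v3: (1-0.699)·(-1.12,-4.1) + 0.699·(-1.5,-6.86) = (-1.3856,-6.0292)
  v4: (1-0.699)·(2.62,-2.54) + 0.699·(4.42,-1.64) = (3.8782,-1.9109)
Shoelace sum Σ(x_i·y_{i+1} − x_{i+1}·y_i):
  i=1: 2.8786·-0.6379 − -6.4137·4.8760 = +29.4370 (running +29.4370)
  i=2: -6.4137·-6.0292 − -1.3856·-0.6379 = +37.7859 (running +67.2229)
  i=3: -1.3856·-1.9109 − 3.8782·-6.0292 = +26.0304 (running +93.2533)
  i=4: 3.8782·4.8760 − 2.8786·-1.9109 = +24.4108 (running +117.6641)
Area = |Σ|/2 = |117.6641|/2 = 58.8320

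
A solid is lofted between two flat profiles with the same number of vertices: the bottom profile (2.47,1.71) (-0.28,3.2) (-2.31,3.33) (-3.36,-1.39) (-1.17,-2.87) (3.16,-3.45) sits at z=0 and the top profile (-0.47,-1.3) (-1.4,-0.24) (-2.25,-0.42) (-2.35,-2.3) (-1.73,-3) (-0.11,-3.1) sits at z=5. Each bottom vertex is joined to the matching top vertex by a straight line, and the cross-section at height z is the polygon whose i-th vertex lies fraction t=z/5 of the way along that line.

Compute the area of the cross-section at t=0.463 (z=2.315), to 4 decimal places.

Area at t=0.463: 16.3745

Cross-section at t=0.463: each vertex is (1-t)·p0[i] + t·p1[i].
  v1: (1-0.463)·(2.47,1.71) + 0.463·(-0.47,-1.3) = (1.1088,0.3164)
  v2: (1-0.463)·(-0.28,3.2) + 0.463·(-1.4,-0.24) = (-0.7986,1.6073)
  v3: (1-0.463)·(-2.31,3.33) + 0.463·(-2.25,-0.42) = (-2.2822,1.5937)
  v4: (1-0.463)·(-3.36,-1.39) + 0.463·(-2.35,-2.3) = (-2.8924,-1.8113)
  v5: (1-0.463)·(-1.17,-2.87) + 0.463·(-1.73,-3) = (-1.4293,-2.9302)
  v6: (1-0.463)·(3.16,-3.45) + 0.463·(-0.11,-3.1) = (1.6460,-3.2879)
Shoelace sum Σ(x_i·y_{i+1} − x_{i+1}·y_i):
  i=1: 1.1088·1.6073 − -0.7986·0.3164 = +2.0348 (running +2.0348)
  i=2: -0.7986·1.5937 − -2.2822·1.6073 = +2.3955 (running +4.4302)
  i=3: -2.2822·-1.8113 − -2.8924·1.5937 = +8.7436 (running +13.1738)
  i=4: -2.8924·-2.9302 − -1.4293·-1.8113 = +5.8863 (running +19.0601)
  i=5: -1.4293·-3.2879 − 1.6460·-2.9302 = +9.5225 (running +28.5826)
  i=6: 1.6460·0.3164 − 1.1088·-3.2879 = +4.1664 (running +32.7489)
Area = |Σ|/2 = |32.7489|/2 = 16.3745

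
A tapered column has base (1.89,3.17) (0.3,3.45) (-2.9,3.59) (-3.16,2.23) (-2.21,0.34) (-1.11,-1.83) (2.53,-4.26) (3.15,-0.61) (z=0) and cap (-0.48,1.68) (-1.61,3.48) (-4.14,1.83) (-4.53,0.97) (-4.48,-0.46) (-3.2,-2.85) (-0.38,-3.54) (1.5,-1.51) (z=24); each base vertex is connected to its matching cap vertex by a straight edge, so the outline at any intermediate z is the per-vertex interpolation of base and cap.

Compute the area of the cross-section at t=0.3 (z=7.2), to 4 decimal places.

Cross-section at t=0.3: each vertex is (1-t)·p0[i] + t·p1[i].
  v1: (1-0.3)·(1.89,3.17) + 0.3·(-0.48,1.68) = (1.1790,2.7230)
  v2: (1-0.3)·(0.3,3.45) + 0.3·(-1.61,3.48) = (-0.2730,3.4590)
  v3: (1-0.3)·(-2.9,3.59) + 0.3·(-4.14,1.83) = (-3.2720,3.0620)
  v4: (1-0.3)·(-3.16,2.23) + 0.3·(-4.53,0.97) = (-3.5710,1.8520)
  v5: (1-0.3)·(-2.21,0.34) + 0.3·(-4.48,-0.46) = (-2.8910,0.1000)
  v6: (1-0.3)·(-1.11,-1.83) + 0.3·(-3.2,-2.85) = (-1.7370,-2.1360)
  v7: (1-0.3)·(2.53,-4.26) + 0.3·(-0.38,-3.54) = (1.6570,-4.0440)
  v8: (1-0.3)·(3.15,-0.61) + 0.3·(1.5,-1.51) = (2.6550,-0.8800)
Shoelace sum Σ(x_i·y_{i+1} − x_{i+1}·y_i):
  i=1: 1.1790·3.4590 − -0.2730·2.7230 = +4.8215 (running +4.8215)
  i=2: -0.2730·3.0620 − -3.2720·3.4590 = +10.4819 (running +15.3035)
  i=3: -3.2720·1.8520 − -3.5710·3.0620 = +4.8747 (running +20.1781)
  i=4: -3.5710·0.1000 − -2.8910·1.8520 = +4.9970 (running +25.1752)
  i=5: -2.8910·-2.1360 − -1.7370·0.1000 = +6.3489 (running +31.5240)
  i=6: -1.7370·-4.0440 − 1.6570·-2.1360 = +10.5638 (running +42.0878)
  i=7: 1.6570·-0.8800 − 2.6550·-4.0440 = +9.2787 (running +51.3665)
  i=8: 2.6550·2.7230 − 1.1790·-0.8800 = +8.2671 (running +59.6336)
Area = |Σ|/2 = |59.6336|/2 = 29.8168

Area at t=0.3: 29.8168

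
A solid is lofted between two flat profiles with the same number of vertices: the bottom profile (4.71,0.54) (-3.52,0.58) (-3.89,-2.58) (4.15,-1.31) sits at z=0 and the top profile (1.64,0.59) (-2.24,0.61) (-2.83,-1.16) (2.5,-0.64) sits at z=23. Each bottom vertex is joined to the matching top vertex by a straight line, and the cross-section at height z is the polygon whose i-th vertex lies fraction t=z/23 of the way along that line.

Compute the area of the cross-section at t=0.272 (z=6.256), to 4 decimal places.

Cross-section at t=0.272: each vertex is (1-t)·p0[i] + t·p1[i].
  v1: (1-0.272)·(4.71,0.54) + 0.272·(1.64,0.59) = (3.8750,0.5536)
  v2: (1-0.272)·(-3.52,0.58) + 0.272·(-2.24,0.61) = (-3.1718,0.5882)
  v3: (1-0.272)·(-3.89,-2.58) + 0.272·(-2.83,-1.16) = (-3.6017,-2.1938)
  v4: (1-0.272)·(4.15,-1.31) + 0.272·(2.5,-0.64) = (3.7012,-1.1278)
Shoelace sum Σ(x_i·y_{i+1} − x_{i+1}·y_i):
  i=1: 3.8750·0.5882 − -3.1718·0.5536 = +4.0350 (running +4.0350)
  i=2: -3.1718·-2.1938 − -3.6017·0.5882 = +9.0766 (running +13.1116)
  i=3: -3.6017·-1.1278 − 3.7012·-2.1938 = +12.1814 (running +25.2930)
  i=4: 3.7012·0.5536 − 3.8750·-1.1278 = +6.4190 (running +31.7120)
Area = |Σ|/2 = |31.7120|/2 = 15.8560

Area at t=0.272: 15.8560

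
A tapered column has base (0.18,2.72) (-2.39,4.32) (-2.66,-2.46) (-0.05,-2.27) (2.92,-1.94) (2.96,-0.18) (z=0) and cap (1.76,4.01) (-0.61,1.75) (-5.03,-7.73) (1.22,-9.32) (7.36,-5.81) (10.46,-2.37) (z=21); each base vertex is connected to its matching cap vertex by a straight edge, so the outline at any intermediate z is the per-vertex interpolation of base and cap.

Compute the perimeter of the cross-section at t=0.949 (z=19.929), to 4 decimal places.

Cross-section at t=0.949: each vertex is (1-t)·p0[i] + t·p1[i].
  v1: (1-0.949)·(0.18,2.72) + 0.949·(1.76,4.01) = (1.6794,3.9442)
  v2: (1-0.949)·(-2.39,4.32) + 0.949·(-0.61,1.75) = (-0.7008,1.8811)
  v3: (1-0.949)·(-2.66,-2.46) + 0.949·(-5.03,-7.73) = (-4.9091,-7.4612)
  v4: (1-0.949)·(-0.05,-2.27) + 0.949·(1.22,-9.32) = (1.1552,-8.9604)
  v5: (1-0.949)·(2.92,-1.94) + 0.949·(7.36,-5.81) = (7.1336,-5.6126)
  v6: (1-0.949)·(2.96,-0.18) + 0.949·(10.46,-2.37) = (10.0775,-2.2583)
Perimeter = Σ |v_{i+1} − v_i|:
  edge 1→2: √(-2.3802² + -2.0631²) = 3.1499 (running 3.1499)
  edge 2→3: √(-4.2084² + -9.3423²) = 10.2464 (running 13.3963)
  edge 3→4: √(6.0644² + -1.4992²) = 6.2469 (running 19.6432)
  edge 4→5: √(5.9783² + 3.3478²) = 6.8519 (running 26.4951)
  edge 5→6: √(2.9439² + 3.3543²) = 4.4630 (running 30.9581)
  edge 6→1: √(-8.3981² + 6.2025²) = 10.4403 (running 41.3984)
Perimeter = 41.3984

Perimeter at t=0.949: 41.3984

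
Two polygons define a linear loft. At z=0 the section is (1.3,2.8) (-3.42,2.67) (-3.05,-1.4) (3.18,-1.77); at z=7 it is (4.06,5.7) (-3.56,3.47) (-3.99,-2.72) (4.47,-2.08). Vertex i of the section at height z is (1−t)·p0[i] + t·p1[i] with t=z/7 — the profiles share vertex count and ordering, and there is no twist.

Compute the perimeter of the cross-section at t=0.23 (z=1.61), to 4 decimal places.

Cross-section at t=0.23: each vertex is (1-t)·p0[i] + t·p1[i].
  v1: (1-0.23)·(1.3,2.8) + 0.23·(4.06,5.7) = (1.9348,3.4670)
  v2: (1-0.23)·(-3.42,2.67) + 0.23·(-3.56,3.47) = (-3.4522,2.8540)
  v3: (1-0.23)·(-3.05,-1.4) + 0.23·(-3.99,-2.72) = (-3.2662,-1.7036)
  v4: (1-0.23)·(3.18,-1.77) + 0.23·(4.47,-2.08) = (3.4767,-1.8413)
Perimeter = Σ |v_{i+1} − v_i|:
  edge 1→2: √(-5.3870² + -0.6130²) = 5.4218 (running 5.4218)
  edge 2→3: √(0.1860² + -4.5576²) = 4.5614 (running 9.9832)
  edge 3→4: √(6.7429² + -0.1377²) = 6.7443 (running 16.7275)
  edge 4→1: √(-1.5419² + 5.3083²) = 5.5277 (running 22.2552)
Perimeter = 22.2552

Perimeter at t=0.23: 22.2552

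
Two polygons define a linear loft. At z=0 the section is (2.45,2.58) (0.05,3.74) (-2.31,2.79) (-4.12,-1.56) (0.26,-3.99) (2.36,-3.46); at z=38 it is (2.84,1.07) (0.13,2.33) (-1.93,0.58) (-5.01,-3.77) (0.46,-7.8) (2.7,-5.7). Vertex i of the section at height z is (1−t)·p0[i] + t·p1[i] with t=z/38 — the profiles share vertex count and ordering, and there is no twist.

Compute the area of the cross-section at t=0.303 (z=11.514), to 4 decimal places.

Cross-section at t=0.303: each vertex is (1-t)·p0[i] + t·p1[i].
  v1: (1-0.303)·(2.45,2.58) + 0.303·(2.84,1.07) = (2.5682,2.1225)
  v2: (1-0.303)·(0.05,3.74) + 0.303·(0.13,2.33) = (0.0742,3.3128)
  v3: (1-0.303)·(-2.31,2.79) + 0.303·(-1.93,0.58) = (-2.1949,2.1204)
  v4: (1-0.303)·(-4.12,-1.56) + 0.303·(-5.01,-3.77) = (-4.3897,-2.2296)
  v5: (1-0.303)·(0.26,-3.99) + 0.303·(0.46,-7.8) = (0.3206,-5.1444)
  v6: (1-0.303)·(2.36,-3.46) + 0.303·(2.7,-5.7) = (2.4630,-4.1387)
Shoelace sum Σ(x_i·y_{i+1} − x_{i+1}·y_i):
  i=1: 2.5682·3.3128 − 0.0742·2.1225 = +8.3502 (running +8.3502)
  i=2: 0.0742·2.1204 − -2.1949·3.3128 = +7.4285 (running +15.7787)
  i=3: -2.1949·-2.2296 − -4.3897·2.1204 = +14.2015 (running +29.9801)
  i=4: -4.3897·-5.1444 − 0.3206·-2.2296 = +23.2972 (running +53.2773)
  i=5: 0.3206·-4.1387 − 2.4630·-5.1444 = +11.3440 (running +64.6212)
  i=6: 2.4630·2.1225 − 2.5682·-4.1387 = +15.8566 (running +80.4779)
Area = |Σ|/2 = |80.4779|/2 = 40.2389

Area at t=0.303: 40.2389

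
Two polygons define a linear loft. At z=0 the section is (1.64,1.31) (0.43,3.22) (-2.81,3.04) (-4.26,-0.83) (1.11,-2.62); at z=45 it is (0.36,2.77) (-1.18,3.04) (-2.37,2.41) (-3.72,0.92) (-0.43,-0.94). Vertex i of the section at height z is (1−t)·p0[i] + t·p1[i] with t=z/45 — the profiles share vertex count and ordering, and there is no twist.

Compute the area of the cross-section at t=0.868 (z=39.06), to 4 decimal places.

Cross-section at t=0.868: each vertex is (1-t)·p0[i] + t·p1[i].
  v1: (1-0.868)·(1.64,1.31) + 0.868·(0.36,2.77) = (0.5290,2.5773)
  v2: (1-0.868)·(0.43,3.22) + 0.868·(-1.18,3.04) = (-0.9675,3.0638)
  v3: (1-0.868)·(-2.81,3.04) + 0.868·(-2.37,2.41) = (-2.4281,2.4932)
  v4: (1-0.868)·(-4.26,-0.83) + 0.868·(-3.72,0.92) = (-3.7913,0.6890)
  v5: (1-0.868)·(1.11,-2.62) + 0.868·(-0.43,-0.94) = (-0.2267,-1.1618)
Shoelace sum Σ(x_i·y_{i+1} − x_{i+1}·y_i):
  i=1: 0.5290·3.0638 − -0.9675·2.5773 = +4.1141 (running +4.1141)
  i=2: -0.9675·2.4932 − -2.4281·3.0638 = +5.0270 (running +9.1410)
  i=3: -2.4281·0.6890 − -3.7913·2.4932 = +7.7793 (running +16.9204)
  i=4: -3.7913·-1.1618 − -0.2267·0.6890 = +4.5608 (running +21.4811)
  i=5: -0.2267·2.5773 − 0.5290·-1.1618 = +0.0302 (running +21.5113)
Area = |Σ|/2 = |21.5113|/2 = 10.7557

Area at t=0.868: 10.7557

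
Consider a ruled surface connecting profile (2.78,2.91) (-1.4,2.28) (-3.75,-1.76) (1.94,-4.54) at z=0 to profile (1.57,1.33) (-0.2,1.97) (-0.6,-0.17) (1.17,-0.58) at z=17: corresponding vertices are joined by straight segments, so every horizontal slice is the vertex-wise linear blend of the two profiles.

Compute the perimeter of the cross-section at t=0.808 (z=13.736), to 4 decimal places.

Cross-section at t=0.808: each vertex is (1-t)·p0[i] + t·p1[i].
  v1: (1-0.808)·(2.78,2.91) + 0.808·(1.57,1.33) = (1.8023,1.6334)
  v2: (1-0.808)·(-1.4,2.28) + 0.808·(-0.2,1.97) = (-0.4304,2.0295)
  v3: (1-0.808)·(-3.75,-1.76) + 0.808·(-0.6,-0.17) = (-1.2048,-0.4753)
  v4: (1-0.808)·(1.94,-4.54) + 0.808·(1.17,-0.58) = (1.3178,-1.3403)
Perimeter = Σ |v_{i+1} − v_i|:
  edge 1→2: √(-2.2327² + 0.3962²) = 2.2676 (running 2.2676)
  edge 2→3: √(-0.7744² + -2.5048²) = 2.6218 (running 4.8894)
  edge 3→4: √(2.5226² + -0.8650²) = 2.6668 (running 7.5562)
  edge 4→1: √(0.4845² + 2.9737²) = 3.0129 (running 10.5691)
Perimeter = 10.5691

Perimeter at t=0.808: 10.5691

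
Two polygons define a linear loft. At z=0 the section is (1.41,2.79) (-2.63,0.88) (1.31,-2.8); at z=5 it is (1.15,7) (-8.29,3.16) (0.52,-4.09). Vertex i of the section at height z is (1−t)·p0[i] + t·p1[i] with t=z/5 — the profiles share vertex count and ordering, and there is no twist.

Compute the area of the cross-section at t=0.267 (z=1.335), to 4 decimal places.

Cross-section at t=0.267: each vertex is (1-t)·p0[i] + t·p1[i].
  v1: (1-0.267)·(1.41,2.79) + 0.267·(1.15,7) = (1.3406,3.9141)
  v2: (1-0.267)·(-2.63,0.88) + 0.267·(-8.29,3.16) = (-4.1412,1.4888)
  v3: (1-0.267)·(1.31,-2.8) + 0.267·(0.52,-4.09) = (1.0991,-3.1444)
Shoelace sum Σ(x_i·y_{i+1} − x_{i+1}·y_i):
  i=1: 1.3406·1.4888 − -4.1412·3.9141 = +18.2048 (running +18.2048)
  i=2: -4.1412·-3.1444 − 1.0991·1.4888 = +11.3855 (running +29.5904)
  i=3: 1.0991·3.9141 − 1.3406·-3.1444 = +8.5172 (running +38.1075)
Area = |Σ|/2 = |38.1075|/2 = 19.0538

Area at t=0.267: 19.0538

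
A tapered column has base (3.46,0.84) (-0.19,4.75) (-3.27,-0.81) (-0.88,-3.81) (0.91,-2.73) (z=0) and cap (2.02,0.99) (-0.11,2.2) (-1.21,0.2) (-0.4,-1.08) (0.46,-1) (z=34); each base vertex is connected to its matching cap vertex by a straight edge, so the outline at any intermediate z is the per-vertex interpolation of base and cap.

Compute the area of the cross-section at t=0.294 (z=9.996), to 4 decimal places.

Area at t=0.294: 21.0426

Cross-section at t=0.294: each vertex is (1-t)·p0[i] + t·p1[i].
  v1: (1-0.294)·(3.46,0.84) + 0.294·(2.02,0.99) = (3.0366,0.8841)
  v2: (1-0.294)·(-0.19,4.75) + 0.294·(-0.11,2.2) = (-0.1665,4.0003)
  v3: (1-0.294)·(-3.27,-0.81) + 0.294·(-1.21,0.2) = (-2.6644,-0.5131)
  v4: (1-0.294)·(-0.88,-3.81) + 0.294·(-0.4,-1.08) = (-0.7389,-3.0074)
  v5: (1-0.294)·(0.91,-2.73) + 0.294·(0.46,-1) = (0.7777,-2.2214)
Shoelace sum Σ(x_i·y_{i+1} − x_{i+1}·y_i):
  i=1: 3.0366·4.0003 − -0.1665·0.8841 = +12.2947 (running +12.2947)
  i=2: -0.1665·-0.5131 − -2.6644·4.0003 = +10.7437 (running +23.0383)
  i=3: -2.6644·-3.0074 − -0.7389·-0.5131 = +7.6337 (running +30.6720)
  i=4: -0.7389·-2.2214 − 0.7777·-3.0074 = +3.9802 (running +34.6521)
  i=5: 0.7777·0.8841 − 3.0366·-2.2214 = +7.4331 (running +42.0852)
Area = |Σ|/2 = |42.0852|/2 = 21.0426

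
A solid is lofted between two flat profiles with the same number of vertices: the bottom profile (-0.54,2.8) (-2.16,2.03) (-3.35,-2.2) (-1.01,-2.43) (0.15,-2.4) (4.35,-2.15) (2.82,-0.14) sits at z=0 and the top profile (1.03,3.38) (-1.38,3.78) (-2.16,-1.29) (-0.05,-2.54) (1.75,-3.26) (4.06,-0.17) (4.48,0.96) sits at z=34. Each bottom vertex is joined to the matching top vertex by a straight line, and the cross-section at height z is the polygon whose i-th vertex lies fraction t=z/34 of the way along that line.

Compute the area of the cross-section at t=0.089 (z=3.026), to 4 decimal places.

Cross-section at t=0.089: each vertex is (1-t)·p0[i] + t·p1[i].
  v1: (1-0.089)·(-0.54,2.8) + 0.089·(1.03,3.38) = (-0.4003,2.8516)
  v2: (1-0.089)·(-2.16,2.03) + 0.089·(-1.38,3.78) = (-2.0906,2.1857)
  v3: (1-0.089)·(-3.35,-2.2) + 0.089·(-2.16,-1.29) = (-3.2441,-2.1190)
  v4: (1-0.089)·(-1.01,-2.43) + 0.089·(-0.05,-2.54) = (-0.9246,-2.4398)
  v5: (1-0.089)·(0.15,-2.4) + 0.089·(1.75,-3.26) = (0.2924,-2.4765)
  v6: (1-0.089)·(4.35,-2.15) + 0.089·(4.06,-0.17) = (4.3242,-1.9738)
  v7: (1-0.089)·(2.82,-0.14) + 0.089·(4.48,0.96) = (2.9677,-0.0421)
Shoelace sum Σ(x_i·y_{i+1} − x_{i+1}·y_i):
  i=1: -0.4003·2.1857 − -2.0906·2.8516 = +5.0866 (running +5.0866)
  i=2: -2.0906·-2.1190 − -3.2441·2.1857 = +11.5207 (running +16.6074)
  i=3: -3.2441·-2.4398 − -0.9246·-2.1190 = +5.9557 (running +22.5631)
  i=4: -0.9246·-2.4765 − 0.2924·-2.4398 = +3.0031 (running +25.5662)
  i=5: 0.2924·-1.9738 − 4.3242·-2.4765 = +10.1319 (running +35.6981)
  i=6: 4.3242·-0.0421 − 2.9677·-1.9738 = +5.6756 (running +41.3737)
  i=7: 2.9677·2.8516 − -0.4003·-0.0421 = +8.4460 (running +49.8198)
Area = |Σ|/2 = |49.8198|/2 = 24.9099

Area at t=0.089: 24.9099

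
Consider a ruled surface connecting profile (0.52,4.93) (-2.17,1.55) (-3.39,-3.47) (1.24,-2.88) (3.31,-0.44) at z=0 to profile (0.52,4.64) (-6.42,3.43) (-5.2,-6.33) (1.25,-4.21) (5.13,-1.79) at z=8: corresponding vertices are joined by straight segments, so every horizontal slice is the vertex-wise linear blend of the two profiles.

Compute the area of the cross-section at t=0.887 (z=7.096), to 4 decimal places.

Area at t=0.887: 75.3853

Cross-section at t=0.887: each vertex is (1-t)·p0[i] + t·p1[i].
  v1: (1-0.887)·(0.52,4.93) + 0.887·(0.52,4.64) = (0.5200,4.6728)
  v2: (1-0.887)·(-2.17,1.55) + 0.887·(-6.42,3.43) = (-5.9398,3.2176)
  v3: (1-0.887)·(-3.39,-3.47) + 0.887·(-5.2,-6.33) = (-4.9955,-6.0068)
  v4: (1-0.887)·(1.24,-2.88) + 0.887·(1.25,-4.21) = (1.2489,-4.0597)
  v5: (1-0.887)·(3.31,-0.44) + 0.887·(5.13,-1.79) = (4.9243,-1.6375)
Shoelace sum Σ(x_i·y_{i+1} − x_{i+1}·y_i):
  i=1: 0.5200·3.2176 − -5.9398·4.6728 = +29.4282 (running +29.4282)
  i=2: -5.9398·-6.0068 − -4.9955·3.2176 = +51.7522 (running +81.1805)
  i=3: -4.9955·-4.0597 − 1.2489·-6.0068 = +27.7819 (running +108.9623)
  i=4: 1.2489·-1.6375 − 4.9243·-4.0597 = +17.9464 (running +126.9088)
  i=5: 4.9243·4.6728 − 0.5200·-1.6375 = +23.8618 (running +150.7706)
Area = |Σ|/2 = |150.7706|/2 = 75.3853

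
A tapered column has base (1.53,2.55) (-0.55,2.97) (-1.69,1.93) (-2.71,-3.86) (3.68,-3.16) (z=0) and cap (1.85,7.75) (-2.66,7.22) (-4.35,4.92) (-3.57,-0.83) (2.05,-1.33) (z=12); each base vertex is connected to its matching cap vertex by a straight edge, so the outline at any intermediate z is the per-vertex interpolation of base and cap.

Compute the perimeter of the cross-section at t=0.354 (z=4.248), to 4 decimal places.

Cross-section at t=0.354: each vertex is (1-t)·p0[i] + t·p1[i].
  v1: (1-0.354)·(1.53,2.55) + 0.354·(1.85,7.75) = (1.6433,4.3908)
  v2: (1-0.354)·(-0.55,2.97) + 0.354·(-2.66,7.22) = (-1.2969,4.4745)
  v3: (1-0.354)·(-1.69,1.93) + 0.354·(-4.35,4.92) = (-2.6316,2.9885)
  v4: (1-0.354)·(-2.71,-3.86) + 0.354·(-3.57,-0.83) = (-3.0144,-2.7874)
  v5: (1-0.354)·(3.68,-3.16) + 0.354·(2.05,-1.33) = (3.1030,-2.5122)
Perimeter = Σ |v_{i+1} − v_i|:
  edge 1→2: √(-2.9402² + 0.0837²) = 2.9414 (running 2.9414)
  edge 2→3: √(-1.3347² + -1.4860²) = 1.9974 (running 4.9388)
  edge 3→4: √(-0.3828² + -5.7758²) = 5.7885 (running 10.7274)
  edge 4→5: √(6.1174² + 0.2752²) = 6.1236 (running 16.8510)
  edge 5→1: √(-1.4597² + 6.9030²) = 7.0556 (running 23.9066)
Perimeter = 23.9066

Perimeter at t=0.354: 23.9066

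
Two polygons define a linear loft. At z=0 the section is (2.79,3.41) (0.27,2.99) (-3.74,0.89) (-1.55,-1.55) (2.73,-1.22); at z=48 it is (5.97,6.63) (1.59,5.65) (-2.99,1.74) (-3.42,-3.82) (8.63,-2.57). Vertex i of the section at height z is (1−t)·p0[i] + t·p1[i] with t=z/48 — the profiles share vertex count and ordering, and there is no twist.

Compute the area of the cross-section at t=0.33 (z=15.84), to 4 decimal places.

Area at t=0.33: 39.1348

Cross-section at t=0.33: each vertex is (1-t)·p0[i] + t·p1[i].
  v1: (1-0.33)·(2.79,3.41) + 0.33·(5.97,6.63) = (3.8394,4.4726)
  v2: (1-0.33)·(0.27,2.99) + 0.33·(1.59,5.65) = (0.7056,3.8678)
  v3: (1-0.33)·(-3.74,0.89) + 0.33·(-2.99,1.74) = (-3.4925,1.1705)
  v4: (1-0.33)·(-1.55,-1.55) + 0.33·(-3.42,-3.82) = (-2.1671,-2.2991)
  v5: (1-0.33)·(2.73,-1.22) + 0.33·(8.63,-2.57) = (4.6770,-1.6655)
Shoelace sum Σ(x_i·y_{i+1} − x_{i+1}·y_i):
  i=1: 3.8394·3.8678 − 0.7056·4.4726 = +11.6942 (running +11.6942)
  i=2: 0.7056·1.1705 − -3.4925·3.8678 = +14.3342 (running +26.0284)
  i=3: -3.4925·-2.2991 − -2.1671·1.1705 = +10.5662 (running +36.5946)
  i=4: -2.1671·-1.6655 − 4.6770·-2.2991 = +14.3622 (running +50.9568)
  i=5: 4.6770·4.4726 − 3.8394·-1.6655 = +27.3129 (running +78.2696)
Area = |Σ|/2 = |78.2696|/2 = 39.1348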